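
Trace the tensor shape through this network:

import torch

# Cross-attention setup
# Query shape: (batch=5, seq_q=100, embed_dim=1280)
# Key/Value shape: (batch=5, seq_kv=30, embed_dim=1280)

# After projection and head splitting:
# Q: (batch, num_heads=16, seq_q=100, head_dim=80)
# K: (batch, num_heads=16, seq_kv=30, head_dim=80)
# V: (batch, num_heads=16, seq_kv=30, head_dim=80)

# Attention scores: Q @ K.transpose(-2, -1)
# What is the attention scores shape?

Input shape: (5, 100, 1280)
Output shape: (5, 16, 100, 30)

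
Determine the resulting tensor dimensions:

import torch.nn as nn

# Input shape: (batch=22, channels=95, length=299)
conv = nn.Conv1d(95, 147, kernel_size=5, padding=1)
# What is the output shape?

Input shape: (22, 95, 299)
Output shape: (22, 147, 297)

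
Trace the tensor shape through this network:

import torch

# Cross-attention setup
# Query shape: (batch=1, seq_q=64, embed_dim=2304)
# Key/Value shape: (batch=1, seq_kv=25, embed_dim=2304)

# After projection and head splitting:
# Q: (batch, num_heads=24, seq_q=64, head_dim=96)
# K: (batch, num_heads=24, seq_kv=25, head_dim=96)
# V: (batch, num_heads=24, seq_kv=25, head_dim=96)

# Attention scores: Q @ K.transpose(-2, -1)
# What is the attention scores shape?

Input shape: (1, 64, 2304)
Output shape: (1, 24, 64, 25)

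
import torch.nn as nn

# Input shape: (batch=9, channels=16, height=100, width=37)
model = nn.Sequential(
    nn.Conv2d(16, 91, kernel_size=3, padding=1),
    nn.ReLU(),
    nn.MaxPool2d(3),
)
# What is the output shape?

Input shape: (9, 16, 100, 37)
  -> after Conv2d: (9, 91, 100, 37)
  -> after ReLU: (9, 91, 100, 37)
Output shape: (9, 91, 33, 12)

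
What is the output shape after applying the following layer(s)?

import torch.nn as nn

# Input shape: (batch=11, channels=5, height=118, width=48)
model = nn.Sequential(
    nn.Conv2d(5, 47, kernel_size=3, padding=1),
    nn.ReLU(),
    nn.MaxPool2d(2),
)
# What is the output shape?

Input shape: (11, 5, 118, 48)
  -> after Conv2d: (11, 47, 118, 48)
  -> after ReLU: (11, 47, 118, 48)
Output shape: (11, 47, 59, 24)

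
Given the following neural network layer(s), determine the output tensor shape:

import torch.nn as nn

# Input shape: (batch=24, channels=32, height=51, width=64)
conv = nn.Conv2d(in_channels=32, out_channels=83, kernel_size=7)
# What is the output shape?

Input shape: (24, 32, 51, 64)
Output shape: (24, 83, 45, 58)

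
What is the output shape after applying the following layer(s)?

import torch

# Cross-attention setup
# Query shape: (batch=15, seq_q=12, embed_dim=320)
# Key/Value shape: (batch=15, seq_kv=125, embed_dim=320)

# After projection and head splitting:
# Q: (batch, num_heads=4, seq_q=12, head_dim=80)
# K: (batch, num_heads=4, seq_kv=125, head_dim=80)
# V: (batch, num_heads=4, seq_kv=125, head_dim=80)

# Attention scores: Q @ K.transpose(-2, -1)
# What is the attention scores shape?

Input shape: (15, 12, 320)
Output shape: (15, 4, 12, 125)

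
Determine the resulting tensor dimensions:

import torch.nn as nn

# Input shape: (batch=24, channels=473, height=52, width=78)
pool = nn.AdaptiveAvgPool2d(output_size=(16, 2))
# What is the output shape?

Input shape: (24, 473, 52, 78)
Output shape: (24, 473, 16, 2)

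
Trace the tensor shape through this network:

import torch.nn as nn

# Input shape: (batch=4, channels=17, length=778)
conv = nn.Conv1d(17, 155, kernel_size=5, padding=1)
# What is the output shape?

Input shape: (4, 17, 778)
Output shape: (4, 155, 776)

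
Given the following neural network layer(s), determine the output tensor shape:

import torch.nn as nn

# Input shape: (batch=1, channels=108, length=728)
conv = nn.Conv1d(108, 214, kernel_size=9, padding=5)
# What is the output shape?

Input shape: (1, 108, 728)
Output shape: (1, 214, 730)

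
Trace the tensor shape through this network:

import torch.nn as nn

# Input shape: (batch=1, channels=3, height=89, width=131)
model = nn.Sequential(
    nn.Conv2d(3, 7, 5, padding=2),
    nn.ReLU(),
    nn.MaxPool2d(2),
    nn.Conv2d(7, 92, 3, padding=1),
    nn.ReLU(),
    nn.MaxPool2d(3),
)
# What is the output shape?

Input shape: (1, 3, 89, 131)
  -> after first Conv2d: (1, 7, 89, 131)
  -> after first MaxPool2d: (1, 7, 44, 65)
  -> after second Conv2d: (1, 92, 44, 65)
Output shape: (1, 92, 14, 21)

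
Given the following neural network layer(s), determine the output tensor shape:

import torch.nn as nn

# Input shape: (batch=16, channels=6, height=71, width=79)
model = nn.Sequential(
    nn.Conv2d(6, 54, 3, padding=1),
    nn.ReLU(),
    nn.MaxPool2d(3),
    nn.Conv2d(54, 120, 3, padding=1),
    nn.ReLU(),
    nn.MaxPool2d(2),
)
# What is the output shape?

Input shape: (16, 6, 71, 79)
  -> after first Conv2d: (16, 54, 71, 79)
  -> after first MaxPool2d: (16, 54, 23, 26)
  -> after second Conv2d: (16, 120, 23, 26)
Output shape: (16, 120, 11, 13)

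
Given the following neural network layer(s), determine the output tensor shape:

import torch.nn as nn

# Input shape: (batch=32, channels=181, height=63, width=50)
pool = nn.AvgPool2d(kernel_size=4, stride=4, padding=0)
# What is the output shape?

Input shape: (32, 181, 63, 50)
Output shape: (32, 181, 15, 12)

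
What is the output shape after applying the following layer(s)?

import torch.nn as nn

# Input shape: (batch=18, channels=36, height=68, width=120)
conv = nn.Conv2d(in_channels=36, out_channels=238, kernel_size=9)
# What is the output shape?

Input shape: (18, 36, 68, 120)
Output shape: (18, 238, 60, 112)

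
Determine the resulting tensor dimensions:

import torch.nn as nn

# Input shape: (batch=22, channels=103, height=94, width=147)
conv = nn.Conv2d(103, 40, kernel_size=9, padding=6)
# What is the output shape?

Input shape: (22, 103, 94, 147)
Output shape: (22, 40, 98, 151)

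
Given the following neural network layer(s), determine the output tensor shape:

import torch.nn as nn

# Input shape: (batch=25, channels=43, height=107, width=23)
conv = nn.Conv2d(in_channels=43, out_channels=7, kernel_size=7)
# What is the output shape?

Input shape: (25, 43, 107, 23)
Output shape: (25, 7, 101, 17)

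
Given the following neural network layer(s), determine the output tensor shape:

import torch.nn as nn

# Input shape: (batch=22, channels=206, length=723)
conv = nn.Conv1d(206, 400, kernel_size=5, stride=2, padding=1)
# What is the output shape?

Input shape: (22, 206, 723)
Output shape: (22, 400, 361)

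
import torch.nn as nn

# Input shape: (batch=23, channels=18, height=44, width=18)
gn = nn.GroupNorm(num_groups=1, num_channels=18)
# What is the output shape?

Input shape: (23, 18, 44, 18)
Output shape: (23, 18, 44, 18)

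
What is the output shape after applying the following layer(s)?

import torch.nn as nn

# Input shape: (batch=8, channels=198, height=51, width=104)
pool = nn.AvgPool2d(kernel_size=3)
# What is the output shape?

Input shape: (8, 198, 51, 104)
Output shape: (8, 198, 17, 34)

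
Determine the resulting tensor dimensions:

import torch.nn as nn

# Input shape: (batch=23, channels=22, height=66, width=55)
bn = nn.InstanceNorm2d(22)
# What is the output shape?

Input shape: (23, 22, 66, 55)
Output shape: (23, 22, 66, 55)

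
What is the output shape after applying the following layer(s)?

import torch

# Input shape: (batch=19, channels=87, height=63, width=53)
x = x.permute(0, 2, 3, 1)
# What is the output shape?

Input shape: (19, 87, 63, 53)
Output shape: (19, 63, 53, 87)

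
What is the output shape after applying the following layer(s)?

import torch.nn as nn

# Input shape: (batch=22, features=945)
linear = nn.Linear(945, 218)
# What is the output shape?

Input shape: (22, 945)
Output shape: (22, 218)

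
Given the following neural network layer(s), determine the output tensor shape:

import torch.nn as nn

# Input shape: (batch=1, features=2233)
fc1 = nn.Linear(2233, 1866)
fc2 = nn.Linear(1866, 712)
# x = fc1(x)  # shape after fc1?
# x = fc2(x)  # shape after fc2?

Input shape: (1, 2233)
  -> after fc1: (1, 1866)
Output shape: (1, 712)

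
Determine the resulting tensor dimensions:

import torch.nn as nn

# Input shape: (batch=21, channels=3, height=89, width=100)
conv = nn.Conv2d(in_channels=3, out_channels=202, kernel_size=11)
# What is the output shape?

Input shape: (21, 3, 89, 100)
Output shape: (21, 202, 79, 90)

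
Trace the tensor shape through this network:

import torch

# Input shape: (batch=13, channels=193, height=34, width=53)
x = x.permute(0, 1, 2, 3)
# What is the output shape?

Input shape: (13, 193, 34, 53)
Output shape: (13, 193, 34, 53)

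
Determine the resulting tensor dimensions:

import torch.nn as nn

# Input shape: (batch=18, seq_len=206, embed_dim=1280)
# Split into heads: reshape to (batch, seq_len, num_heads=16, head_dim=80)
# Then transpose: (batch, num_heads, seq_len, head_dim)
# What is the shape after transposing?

Input shape: (18, 206, 1280)
  -> after reshape: (18, 206, 16, 80)
Output shape: (18, 16, 206, 80)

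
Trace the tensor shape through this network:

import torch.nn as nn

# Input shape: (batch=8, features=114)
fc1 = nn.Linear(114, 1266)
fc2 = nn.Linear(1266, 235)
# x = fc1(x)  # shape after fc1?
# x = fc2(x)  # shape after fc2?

Input shape: (8, 114)
  -> after fc1: (8, 1266)
Output shape: (8, 235)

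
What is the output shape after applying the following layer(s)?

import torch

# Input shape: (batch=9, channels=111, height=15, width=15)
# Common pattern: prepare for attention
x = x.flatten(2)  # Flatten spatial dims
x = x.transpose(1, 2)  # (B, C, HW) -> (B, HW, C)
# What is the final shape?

Input shape: (9, 111, 15, 15)
  -> after flatten(2): (9, 111, 225)
Output shape: (9, 225, 111)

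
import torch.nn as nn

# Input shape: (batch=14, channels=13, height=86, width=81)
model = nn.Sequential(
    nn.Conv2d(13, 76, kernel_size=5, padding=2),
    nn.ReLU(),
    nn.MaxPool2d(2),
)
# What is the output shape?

Input shape: (14, 13, 86, 81)
  -> after Conv2d: (14, 76, 86, 81)
  -> after ReLU: (14, 76, 86, 81)
Output shape: (14, 76, 43, 40)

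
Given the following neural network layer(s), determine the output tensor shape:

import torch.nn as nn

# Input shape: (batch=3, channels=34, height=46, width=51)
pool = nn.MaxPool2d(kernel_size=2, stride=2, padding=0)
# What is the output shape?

Input shape: (3, 34, 46, 51)
Output shape: (3, 34, 23, 25)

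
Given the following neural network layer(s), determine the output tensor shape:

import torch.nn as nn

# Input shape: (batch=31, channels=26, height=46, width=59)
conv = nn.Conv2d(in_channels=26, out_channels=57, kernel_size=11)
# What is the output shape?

Input shape: (31, 26, 46, 59)
Output shape: (31, 57, 36, 49)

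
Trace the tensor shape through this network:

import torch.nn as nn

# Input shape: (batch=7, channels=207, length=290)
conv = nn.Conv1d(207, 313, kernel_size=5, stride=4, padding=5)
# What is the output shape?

Input shape: (7, 207, 290)
Output shape: (7, 313, 74)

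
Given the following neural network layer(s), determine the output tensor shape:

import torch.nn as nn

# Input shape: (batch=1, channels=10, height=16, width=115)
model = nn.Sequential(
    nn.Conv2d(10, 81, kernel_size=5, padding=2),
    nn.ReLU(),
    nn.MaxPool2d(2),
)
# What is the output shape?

Input shape: (1, 10, 16, 115)
  -> after Conv2d: (1, 81, 16, 115)
  -> after ReLU: (1, 81, 16, 115)
Output shape: (1, 81, 8, 57)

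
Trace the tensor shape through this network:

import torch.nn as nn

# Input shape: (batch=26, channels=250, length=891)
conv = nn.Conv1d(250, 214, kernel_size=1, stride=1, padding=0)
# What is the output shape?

Input shape: (26, 250, 891)
Output shape: (26, 214, 891)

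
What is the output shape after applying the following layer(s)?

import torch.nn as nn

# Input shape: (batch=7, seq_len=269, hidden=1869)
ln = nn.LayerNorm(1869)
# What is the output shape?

Input shape: (7, 269, 1869)
Output shape: (7, 269, 1869)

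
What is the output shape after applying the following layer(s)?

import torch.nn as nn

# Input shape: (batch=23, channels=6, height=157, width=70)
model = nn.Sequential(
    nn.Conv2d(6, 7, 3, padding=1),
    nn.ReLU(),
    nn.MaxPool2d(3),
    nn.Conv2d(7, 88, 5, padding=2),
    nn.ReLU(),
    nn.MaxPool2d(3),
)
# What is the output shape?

Input shape: (23, 6, 157, 70)
  -> after first Conv2d: (23, 7, 157, 70)
  -> after first MaxPool2d: (23, 7, 52, 23)
  -> after second Conv2d: (23, 88, 52, 23)
Output shape: (23, 88, 17, 7)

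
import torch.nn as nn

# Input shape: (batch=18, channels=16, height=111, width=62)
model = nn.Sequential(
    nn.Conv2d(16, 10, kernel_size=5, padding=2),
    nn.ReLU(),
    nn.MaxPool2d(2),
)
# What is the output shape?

Input shape: (18, 16, 111, 62)
  -> after Conv2d: (18, 10, 111, 62)
  -> after ReLU: (18, 10, 111, 62)
Output shape: (18, 10, 55, 31)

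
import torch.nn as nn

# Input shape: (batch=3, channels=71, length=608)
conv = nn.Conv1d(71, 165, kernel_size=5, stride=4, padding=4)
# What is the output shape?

Input shape: (3, 71, 608)
Output shape: (3, 165, 153)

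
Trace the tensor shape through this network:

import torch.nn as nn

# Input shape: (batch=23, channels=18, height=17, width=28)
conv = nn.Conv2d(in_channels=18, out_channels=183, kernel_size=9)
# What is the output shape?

Input shape: (23, 18, 17, 28)
Output shape: (23, 183, 9, 20)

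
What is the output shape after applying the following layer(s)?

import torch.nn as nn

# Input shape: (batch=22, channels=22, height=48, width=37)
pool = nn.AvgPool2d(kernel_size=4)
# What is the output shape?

Input shape: (22, 22, 48, 37)
Output shape: (22, 22, 12, 9)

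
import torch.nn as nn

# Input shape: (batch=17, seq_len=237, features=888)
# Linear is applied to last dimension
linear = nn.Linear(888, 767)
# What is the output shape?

Input shape: (17, 237, 888)
Output shape: (17, 237, 767)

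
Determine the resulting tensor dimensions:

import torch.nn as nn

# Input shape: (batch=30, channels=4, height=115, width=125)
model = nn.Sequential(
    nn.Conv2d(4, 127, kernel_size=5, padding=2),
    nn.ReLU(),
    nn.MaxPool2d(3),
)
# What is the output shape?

Input shape: (30, 4, 115, 125)
  -> after Conv2d: (30, 127, 115, 125)
  -> after ReLU: (30, 127, 115, 125)
Output shape: (30, 127, 38, 41)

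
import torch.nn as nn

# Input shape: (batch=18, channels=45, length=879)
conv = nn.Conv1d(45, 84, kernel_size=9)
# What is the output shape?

Input shape: (18, 45, 879)
Output shape: (18, 84, 871)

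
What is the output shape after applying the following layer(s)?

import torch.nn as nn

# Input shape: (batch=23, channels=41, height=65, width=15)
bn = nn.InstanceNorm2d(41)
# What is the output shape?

Input shape: (23, 41, 65, 15)
Output shape: (23, 41, 65, 15)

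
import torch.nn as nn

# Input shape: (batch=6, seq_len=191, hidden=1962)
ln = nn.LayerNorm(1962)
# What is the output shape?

Input shape: (6, 191, 1962)
Output shape: (6, 191, 1962)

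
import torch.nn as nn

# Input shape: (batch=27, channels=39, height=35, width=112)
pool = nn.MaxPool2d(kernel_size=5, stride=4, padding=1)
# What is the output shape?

Input shape: (27, 39, 35, 112)
Output shape: (27, 39, 9, 28)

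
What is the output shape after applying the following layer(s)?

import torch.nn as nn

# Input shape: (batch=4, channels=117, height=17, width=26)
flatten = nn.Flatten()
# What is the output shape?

Input shape: (4, 117, 17, 26)
Output shape: (4, 51714)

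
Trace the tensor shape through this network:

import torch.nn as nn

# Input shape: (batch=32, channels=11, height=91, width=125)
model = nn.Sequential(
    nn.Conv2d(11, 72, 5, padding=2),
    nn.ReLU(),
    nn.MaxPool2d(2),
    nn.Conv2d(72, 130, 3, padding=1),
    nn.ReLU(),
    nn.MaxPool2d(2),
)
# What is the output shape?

Input shape: (32, 11, 91, 125)
  -> after first Conv2d: (32, 72, 91, 125)
  -> after first MaxPool2d: (32, 72, 45, 62)
  -> after second Conv2d: (32, 130, 45, 62)
Output shape: (32, 130, 22, 31)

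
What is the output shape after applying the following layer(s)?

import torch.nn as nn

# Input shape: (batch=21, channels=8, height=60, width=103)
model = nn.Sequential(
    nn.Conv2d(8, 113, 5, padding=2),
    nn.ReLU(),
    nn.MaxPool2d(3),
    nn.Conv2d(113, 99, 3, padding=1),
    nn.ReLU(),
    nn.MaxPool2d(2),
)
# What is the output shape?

Input shape: (21, 8, 60, 103)
  -> after first Conv2d: (21, 113, 60, 103)
  -> after first MaxPool2d: (21, 113, 20, 34)
  -> after second Conv2d: (21, 99, 20, 34)
Output shape: (21, 99, 10, 17)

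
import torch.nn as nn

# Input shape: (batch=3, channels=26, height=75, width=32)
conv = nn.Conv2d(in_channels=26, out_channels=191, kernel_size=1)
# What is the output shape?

Input shape: (3, 26, 75, 32)
Output shape: (3, 191, 75, 32)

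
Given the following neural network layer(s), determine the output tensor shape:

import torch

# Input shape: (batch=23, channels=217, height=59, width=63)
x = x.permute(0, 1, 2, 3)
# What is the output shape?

Input shape: (23, 217, 59, 63)
Output shape: (23, 217, 59, 63)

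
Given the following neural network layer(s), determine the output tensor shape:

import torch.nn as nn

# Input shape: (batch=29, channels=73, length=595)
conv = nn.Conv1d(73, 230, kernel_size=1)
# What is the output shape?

Input shape: (29, 73, 595)
Output shape: (29, 230, 595)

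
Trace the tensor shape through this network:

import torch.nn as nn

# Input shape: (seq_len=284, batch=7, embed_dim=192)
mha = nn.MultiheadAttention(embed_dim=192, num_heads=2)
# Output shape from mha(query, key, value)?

Input shape: (284, 7, 192)
Output shape: (284, 7, 192)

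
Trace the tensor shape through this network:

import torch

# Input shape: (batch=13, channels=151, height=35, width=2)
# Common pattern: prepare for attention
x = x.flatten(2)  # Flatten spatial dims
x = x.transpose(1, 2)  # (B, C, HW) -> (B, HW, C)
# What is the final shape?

Input shape: (13, 151, 35, 2)
  -> after flatten(2): (13, 151, 70)
Output shape: (13, 70, 151)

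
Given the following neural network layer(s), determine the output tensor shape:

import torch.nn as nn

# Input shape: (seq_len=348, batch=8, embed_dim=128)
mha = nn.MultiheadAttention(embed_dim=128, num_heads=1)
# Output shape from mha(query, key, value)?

Input shape: (348, 8, 128)
Output shape: (348, 8, 128)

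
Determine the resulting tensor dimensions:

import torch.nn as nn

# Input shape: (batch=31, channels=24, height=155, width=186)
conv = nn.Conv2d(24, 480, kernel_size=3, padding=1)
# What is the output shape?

Input shape: (31, 24, 155, 186)
Output shape: (31, 480, 155, 186)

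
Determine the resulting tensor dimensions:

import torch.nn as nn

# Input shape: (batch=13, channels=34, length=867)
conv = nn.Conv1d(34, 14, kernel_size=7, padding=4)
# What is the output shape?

Input shape: (13, 34, 867)
Output shape: (13, 14, 869)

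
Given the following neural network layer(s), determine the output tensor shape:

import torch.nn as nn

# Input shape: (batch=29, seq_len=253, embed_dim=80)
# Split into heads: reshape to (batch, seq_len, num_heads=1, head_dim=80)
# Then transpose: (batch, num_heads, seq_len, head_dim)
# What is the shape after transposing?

Input shape: (29, 253, 80)
  -> after reshape: (29, 253, 1, 80)
Output shape: (29, 1, 253, 80)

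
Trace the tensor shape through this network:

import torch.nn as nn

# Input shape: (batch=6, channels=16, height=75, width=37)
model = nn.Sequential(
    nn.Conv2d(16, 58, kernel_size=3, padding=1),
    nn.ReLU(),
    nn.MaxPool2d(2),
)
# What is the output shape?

Input shape: (6, 16, 75, 37)
  -> after Conv2d: (6, 58, 75, 37)
  -> after ReLU: (6, 58, 75, 37)
Output shape: (6, 58, 37, 18)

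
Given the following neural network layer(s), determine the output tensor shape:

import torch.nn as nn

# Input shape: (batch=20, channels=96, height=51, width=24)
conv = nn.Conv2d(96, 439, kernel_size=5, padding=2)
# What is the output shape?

Input shape: (20, 96, 51, 24)
Output shape: (20, 439, 51, 24)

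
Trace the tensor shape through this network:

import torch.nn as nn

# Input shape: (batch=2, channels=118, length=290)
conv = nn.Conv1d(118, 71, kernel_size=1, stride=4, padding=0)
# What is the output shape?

Input shape: (2, 118, 290)
Output shape: (2, 71, 73)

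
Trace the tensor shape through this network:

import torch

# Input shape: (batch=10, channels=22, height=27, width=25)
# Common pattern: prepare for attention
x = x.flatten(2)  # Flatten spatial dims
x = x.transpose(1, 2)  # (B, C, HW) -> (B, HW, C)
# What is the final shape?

Input shape: (10, 22, 27, 25)
  -> after flatten(2): (10, 22, 675)
Output shape: (10, 675, 22)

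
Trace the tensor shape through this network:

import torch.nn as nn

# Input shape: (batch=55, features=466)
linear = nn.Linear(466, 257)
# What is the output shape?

Input shape: (55, 466)
Output shape: (55, 257)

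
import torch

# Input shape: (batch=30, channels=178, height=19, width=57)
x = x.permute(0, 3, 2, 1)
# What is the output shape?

Input shape: (30, 178, 19, 57)
Output shape: (30, 57, 19, 178)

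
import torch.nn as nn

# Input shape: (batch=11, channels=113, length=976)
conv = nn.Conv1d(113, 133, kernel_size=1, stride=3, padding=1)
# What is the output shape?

Input shape: (11, 113, 976)
Output shape: (11, 133, 326)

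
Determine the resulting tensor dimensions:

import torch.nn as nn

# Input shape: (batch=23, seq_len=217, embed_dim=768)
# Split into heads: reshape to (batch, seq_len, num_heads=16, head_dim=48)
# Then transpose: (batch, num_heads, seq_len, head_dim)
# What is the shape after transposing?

Input shape: (23, 217, 768)
  -> after reshape: (23, 217, 16, 48)
Output shape: (23, 16, 217, 48)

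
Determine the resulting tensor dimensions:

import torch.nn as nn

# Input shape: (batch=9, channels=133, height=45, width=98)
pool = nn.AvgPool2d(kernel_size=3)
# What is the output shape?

Input shape: (9, 133, 45, 98)
Output shape: (9, 133, 15, 32)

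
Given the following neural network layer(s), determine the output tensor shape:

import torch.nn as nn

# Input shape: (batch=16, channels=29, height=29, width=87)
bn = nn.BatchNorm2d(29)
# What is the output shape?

Input shape: (16, 29, 29, 87)
Output shape: (16, 29, 29, 87)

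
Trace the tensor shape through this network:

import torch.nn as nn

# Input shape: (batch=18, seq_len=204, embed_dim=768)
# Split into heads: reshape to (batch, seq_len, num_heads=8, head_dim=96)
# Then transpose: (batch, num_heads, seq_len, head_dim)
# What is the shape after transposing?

Input shape: (18, 204, 768)
  -> after reshape: (18, 204, 8, 96)
Output shape: (18, 8, 204, 96)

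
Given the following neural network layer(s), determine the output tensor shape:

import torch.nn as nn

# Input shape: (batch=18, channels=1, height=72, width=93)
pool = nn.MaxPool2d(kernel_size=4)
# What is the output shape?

Input shape: (18, 1, 72, 93)
Output shape: (18, 1, 18, 23)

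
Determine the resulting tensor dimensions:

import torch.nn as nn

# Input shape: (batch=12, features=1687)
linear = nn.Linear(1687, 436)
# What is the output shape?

Input shape: (12, 1687)
Output shape: (12, 436)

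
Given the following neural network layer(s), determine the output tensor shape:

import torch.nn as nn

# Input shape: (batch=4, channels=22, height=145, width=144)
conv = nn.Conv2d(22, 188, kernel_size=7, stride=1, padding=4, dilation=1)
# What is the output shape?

Input shape: (4, 22, 145, 144)
Output shape: (4, 188, 147, 146)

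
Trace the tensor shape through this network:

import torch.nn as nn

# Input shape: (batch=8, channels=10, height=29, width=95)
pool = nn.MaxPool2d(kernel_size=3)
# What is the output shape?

Input shape: (8, 10, 29, 95)
Output shape: (8, 10, 9, 31)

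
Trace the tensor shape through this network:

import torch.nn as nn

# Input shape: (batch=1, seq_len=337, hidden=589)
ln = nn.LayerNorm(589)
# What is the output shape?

Input shape: (1, 337, 589)
Output shape: (1, 337, 589)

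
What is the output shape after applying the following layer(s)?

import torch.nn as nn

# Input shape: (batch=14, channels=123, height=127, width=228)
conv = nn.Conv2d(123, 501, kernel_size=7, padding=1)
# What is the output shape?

Input shape: (14, 123, 127, 228)
Output shape: (14, 501, 123, 224)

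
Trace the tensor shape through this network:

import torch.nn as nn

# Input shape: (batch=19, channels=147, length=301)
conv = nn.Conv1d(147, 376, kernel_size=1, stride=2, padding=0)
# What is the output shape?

Input shape: (19, 147, 301)
Output shape: (19, 376, 151)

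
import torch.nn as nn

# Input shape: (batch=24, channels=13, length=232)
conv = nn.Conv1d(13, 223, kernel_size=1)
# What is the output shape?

Input shape: (24, 13, 232)
Output shape: (24, 223, 232)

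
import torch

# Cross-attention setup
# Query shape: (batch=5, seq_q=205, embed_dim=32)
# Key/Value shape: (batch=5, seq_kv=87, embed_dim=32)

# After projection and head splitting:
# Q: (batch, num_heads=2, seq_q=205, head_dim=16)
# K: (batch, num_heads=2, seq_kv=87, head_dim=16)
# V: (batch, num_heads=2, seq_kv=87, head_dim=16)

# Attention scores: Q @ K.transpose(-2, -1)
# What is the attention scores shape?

Input shape: (5, 205, 32)
Output shape: (5, 2, 205, 87)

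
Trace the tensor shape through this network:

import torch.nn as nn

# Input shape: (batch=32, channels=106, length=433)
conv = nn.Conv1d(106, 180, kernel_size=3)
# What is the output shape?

Input shape: (32, 106, 433)
Output shape: (32, 180, 431)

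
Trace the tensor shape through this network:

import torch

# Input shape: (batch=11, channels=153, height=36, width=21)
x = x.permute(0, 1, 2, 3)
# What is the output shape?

Input shape: (11, 153, 36, 21)
Output shape: (11, 153, 36, 21)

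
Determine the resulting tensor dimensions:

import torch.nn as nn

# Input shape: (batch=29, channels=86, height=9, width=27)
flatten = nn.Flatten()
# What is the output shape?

Input shape: (29, 86, 9, 27)
Output shape: (29, 20898)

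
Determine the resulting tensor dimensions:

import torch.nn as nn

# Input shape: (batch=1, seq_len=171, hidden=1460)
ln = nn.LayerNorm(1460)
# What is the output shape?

Input shape: (1, 171, 1460)
Output shape: (1, 171, 1460)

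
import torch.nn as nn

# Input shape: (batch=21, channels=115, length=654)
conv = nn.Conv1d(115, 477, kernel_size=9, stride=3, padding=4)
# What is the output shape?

Input shape: (21, 115, 654)
Output shape: (21, 477, 218)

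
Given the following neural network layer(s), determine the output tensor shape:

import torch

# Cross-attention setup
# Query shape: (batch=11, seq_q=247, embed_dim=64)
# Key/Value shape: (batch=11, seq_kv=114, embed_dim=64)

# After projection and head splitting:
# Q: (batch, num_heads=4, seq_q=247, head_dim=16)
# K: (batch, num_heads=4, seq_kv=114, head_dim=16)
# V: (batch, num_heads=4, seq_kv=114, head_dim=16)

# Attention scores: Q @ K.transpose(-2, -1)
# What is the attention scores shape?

Input shape: (11, 247, 64)
Output shape: (11, 4, 247, 114)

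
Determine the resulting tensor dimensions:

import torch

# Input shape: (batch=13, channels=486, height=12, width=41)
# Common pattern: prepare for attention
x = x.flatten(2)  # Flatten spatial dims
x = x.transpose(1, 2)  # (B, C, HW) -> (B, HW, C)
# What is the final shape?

Input shape: (13, 486, 12, 41)
  -> after flatten(2): (13, 486, 492)
Output shape: (13, 492, 486)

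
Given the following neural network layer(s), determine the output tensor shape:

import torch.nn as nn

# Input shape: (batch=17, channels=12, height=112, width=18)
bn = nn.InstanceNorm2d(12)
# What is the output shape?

Input shape: (17, 12, 112, 18)
Output shape: (17, 12, 112, 18)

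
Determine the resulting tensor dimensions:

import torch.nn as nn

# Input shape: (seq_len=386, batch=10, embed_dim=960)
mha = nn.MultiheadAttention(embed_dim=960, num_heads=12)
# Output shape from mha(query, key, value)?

Input shape: (386, 10, 960)
Output shape: (386, 10, 960)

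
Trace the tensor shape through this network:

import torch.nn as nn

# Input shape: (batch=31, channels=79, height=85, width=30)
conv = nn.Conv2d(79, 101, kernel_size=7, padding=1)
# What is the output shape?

Input shape: (31, 79, 85, 30)
Output shape: (31, 101, 81, 26)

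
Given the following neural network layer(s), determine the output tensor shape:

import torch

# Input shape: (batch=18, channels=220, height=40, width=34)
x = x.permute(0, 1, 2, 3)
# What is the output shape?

Input shape: (18, 220, 40, 34)
Output shape: (18, 220, 40, 34)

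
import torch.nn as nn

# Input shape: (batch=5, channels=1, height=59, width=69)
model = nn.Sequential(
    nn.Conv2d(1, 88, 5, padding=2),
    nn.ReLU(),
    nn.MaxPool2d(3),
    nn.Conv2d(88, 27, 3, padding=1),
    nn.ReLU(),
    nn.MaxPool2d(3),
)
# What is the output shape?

Input shape: (5, 1, 59, 69)
  -> after first Conv2d: (5, 88, 59, 69)
  -> after first MaxPool2d: (5, 88, 19, 23)
  -> after second Conv2d: (5, 27, 19, 23)
Output shape: (5, 27, 6, 7)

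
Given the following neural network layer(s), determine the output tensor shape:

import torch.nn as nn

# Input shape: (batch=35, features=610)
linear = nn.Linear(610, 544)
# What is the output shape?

Input shape: (35, 610)
Output shape: (35, 544)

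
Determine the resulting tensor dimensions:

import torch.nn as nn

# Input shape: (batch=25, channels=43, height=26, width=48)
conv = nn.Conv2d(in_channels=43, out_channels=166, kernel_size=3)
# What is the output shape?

Input shape: (25, 43, 26, 48)
Output shape: (25, 166, 24, 46)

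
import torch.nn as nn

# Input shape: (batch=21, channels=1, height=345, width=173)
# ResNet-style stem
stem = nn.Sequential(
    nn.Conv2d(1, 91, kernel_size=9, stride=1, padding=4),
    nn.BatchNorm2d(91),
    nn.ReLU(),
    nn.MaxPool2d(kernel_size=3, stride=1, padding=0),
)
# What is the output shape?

Input shape: (21, 1, 345, 173)
  -> after Conv2d 9x9 stride=1: (21, 91, 345, 173)
Output shape: (21, 91, 343, 171)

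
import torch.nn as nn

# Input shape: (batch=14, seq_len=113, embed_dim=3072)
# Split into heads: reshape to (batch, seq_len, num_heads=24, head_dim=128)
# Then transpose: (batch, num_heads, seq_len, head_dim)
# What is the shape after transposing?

Input shape: (14, 113, 3072)
  -> after reshape: (14, 113, 24, 128)
Output shape: (14, 24, 113, 128)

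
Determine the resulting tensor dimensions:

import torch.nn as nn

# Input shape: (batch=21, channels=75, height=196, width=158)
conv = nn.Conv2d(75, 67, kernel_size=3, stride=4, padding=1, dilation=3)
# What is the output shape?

Input shape: (21, 75, 196, 158)
Output shape: (21, 67, 48, 39)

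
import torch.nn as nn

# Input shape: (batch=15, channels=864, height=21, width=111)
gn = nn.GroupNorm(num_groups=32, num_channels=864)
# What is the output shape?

Input shape: (15, 864, 21, 111)
Output shape: (15, 864, 21, 111)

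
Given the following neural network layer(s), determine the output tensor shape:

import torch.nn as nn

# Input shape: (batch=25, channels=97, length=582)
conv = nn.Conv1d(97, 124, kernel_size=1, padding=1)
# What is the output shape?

Input shape: (25, 97, 582)
Output shape: (25, 124, 584)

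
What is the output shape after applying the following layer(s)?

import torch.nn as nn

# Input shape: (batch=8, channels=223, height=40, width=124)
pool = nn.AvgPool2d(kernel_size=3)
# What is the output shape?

Input shape: (8, 223, 40, 124)
Output shape: (8, 223, 13, 41)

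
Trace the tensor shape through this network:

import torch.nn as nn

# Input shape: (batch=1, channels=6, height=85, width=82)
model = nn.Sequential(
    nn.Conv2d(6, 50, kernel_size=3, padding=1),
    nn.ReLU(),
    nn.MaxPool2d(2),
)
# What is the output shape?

Input shape: (1, 6, 85, 82)
  -> after Conv2d: (1, 50, 85, 82)
  -> after ReLU: (1, 50, 85, 82)
Output shape: (1, 50, 42, 41)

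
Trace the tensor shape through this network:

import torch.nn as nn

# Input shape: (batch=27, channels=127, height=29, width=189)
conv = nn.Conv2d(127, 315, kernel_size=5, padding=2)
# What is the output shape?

Input shape: (27, 127, 29, 189)
Output shape: (27, 315, 29, 189)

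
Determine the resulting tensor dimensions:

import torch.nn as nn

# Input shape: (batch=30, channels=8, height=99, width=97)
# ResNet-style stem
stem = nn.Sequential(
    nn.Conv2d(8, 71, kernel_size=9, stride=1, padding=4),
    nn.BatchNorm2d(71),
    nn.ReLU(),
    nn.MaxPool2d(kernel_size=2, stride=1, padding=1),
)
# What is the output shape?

Input shape: (30, 8, 99, 97)
  -> after Conv2d 9x9 stride=1: (30, 71, 99, 97)
Output shape: (30, 71, 100, 98)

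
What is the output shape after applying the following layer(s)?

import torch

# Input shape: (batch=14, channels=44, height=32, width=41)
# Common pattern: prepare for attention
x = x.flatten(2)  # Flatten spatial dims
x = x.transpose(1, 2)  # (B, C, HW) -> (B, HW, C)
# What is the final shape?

Input shape: (14, 44, 32, 41)
  -> after flatten(2): (14, 44, 1312)
Output shape: (14, 1312, 44)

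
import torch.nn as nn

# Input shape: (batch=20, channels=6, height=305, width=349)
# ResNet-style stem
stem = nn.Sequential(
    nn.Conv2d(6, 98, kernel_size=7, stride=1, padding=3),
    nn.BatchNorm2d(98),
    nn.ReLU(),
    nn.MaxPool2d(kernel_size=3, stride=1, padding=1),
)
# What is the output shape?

Input shape: (20, 6, 305, 349)
  -> after Conv2d 7x7 stride=1: (20, 98, 305, 349)
Output shape: (20, 98, 305, 349)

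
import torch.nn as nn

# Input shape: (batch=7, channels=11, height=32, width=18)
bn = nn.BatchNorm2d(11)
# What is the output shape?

Input shape: (7, 11, 32, 18)
Output shape: (7, 11, 32, 18)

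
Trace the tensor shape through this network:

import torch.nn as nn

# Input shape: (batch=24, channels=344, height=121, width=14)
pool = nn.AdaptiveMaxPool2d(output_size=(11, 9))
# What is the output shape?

Input shape: (24, 344, 121, 14)
Output shape: (24, 344, 11, 9)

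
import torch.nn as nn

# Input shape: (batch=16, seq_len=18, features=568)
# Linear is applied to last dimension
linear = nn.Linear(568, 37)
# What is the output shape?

Input shape: (16, 18, 568)
Output shape: (16, 18, 37)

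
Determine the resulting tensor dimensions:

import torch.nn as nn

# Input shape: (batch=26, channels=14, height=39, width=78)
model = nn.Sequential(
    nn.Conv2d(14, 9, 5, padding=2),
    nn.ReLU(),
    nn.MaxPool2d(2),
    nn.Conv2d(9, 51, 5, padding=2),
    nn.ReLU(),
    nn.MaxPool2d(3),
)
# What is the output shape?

Input shape: (26, 14, 39, 78)
  -> after first Conv2d: (26, 9, 39, 78)
  -> after first MaxPool2d: (26, 9, 19, 39)
  -> after second Conv2d: (26, 51, 19, 39)
Output shape: (26, 51, 6, 13)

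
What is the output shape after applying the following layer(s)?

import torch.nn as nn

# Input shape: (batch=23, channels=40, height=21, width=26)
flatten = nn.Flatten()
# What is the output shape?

Input shape: (23, 40, 21, 26)
Output shape: (23, 21840)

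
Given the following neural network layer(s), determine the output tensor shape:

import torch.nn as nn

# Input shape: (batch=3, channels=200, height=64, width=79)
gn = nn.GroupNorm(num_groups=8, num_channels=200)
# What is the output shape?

Input shape: (3, 200, 64, 79)
Output shape: (3, 200, 64, 79)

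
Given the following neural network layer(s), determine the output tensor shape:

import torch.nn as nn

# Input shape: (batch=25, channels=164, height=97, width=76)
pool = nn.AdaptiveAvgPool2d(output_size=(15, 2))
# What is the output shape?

Input shape: (25, 164, 97, 76)
Output shape: (25, 164, 15, 2)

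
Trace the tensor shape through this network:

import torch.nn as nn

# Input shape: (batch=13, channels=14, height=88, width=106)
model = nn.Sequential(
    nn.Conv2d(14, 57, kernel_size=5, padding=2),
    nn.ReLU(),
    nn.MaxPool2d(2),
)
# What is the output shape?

Input shape: (13, 14, 88, 106)
  -> after Conv2d: (13, 57, 88, 106)
  -> after ReLU: (13, 57, 88, 106)
Output shape: (13, 57, 44, 53)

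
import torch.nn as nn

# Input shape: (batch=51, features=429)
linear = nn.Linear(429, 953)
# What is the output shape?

Input shape: (51, 429)
Output shape: (51, 953)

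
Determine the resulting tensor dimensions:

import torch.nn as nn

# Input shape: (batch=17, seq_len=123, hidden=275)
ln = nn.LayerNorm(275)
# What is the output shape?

Input shape: (17, 123, 275)
Output shape: (17, 123, 275)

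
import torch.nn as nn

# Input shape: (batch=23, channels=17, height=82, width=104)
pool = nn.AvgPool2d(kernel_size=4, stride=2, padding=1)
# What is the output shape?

Input shape: (23, 17, 82, 104)
Output shape: (23, 17, 41, 52)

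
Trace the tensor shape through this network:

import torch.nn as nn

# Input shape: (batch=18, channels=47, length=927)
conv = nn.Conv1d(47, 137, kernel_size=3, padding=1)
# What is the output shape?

Input shape: (18, 47, 927)
Output shape: (18, 137, 927)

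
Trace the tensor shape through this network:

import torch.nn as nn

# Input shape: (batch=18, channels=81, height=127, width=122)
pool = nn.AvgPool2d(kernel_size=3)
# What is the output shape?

Input shape: (18, 81, 127, 122)
Output shape: (18, 81, 42, 40)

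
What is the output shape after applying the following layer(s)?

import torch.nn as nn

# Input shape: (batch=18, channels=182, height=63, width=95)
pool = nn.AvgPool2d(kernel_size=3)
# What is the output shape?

Input shape: (18, 182, 63, 95)
Output shape: (18, 182, 21, 31)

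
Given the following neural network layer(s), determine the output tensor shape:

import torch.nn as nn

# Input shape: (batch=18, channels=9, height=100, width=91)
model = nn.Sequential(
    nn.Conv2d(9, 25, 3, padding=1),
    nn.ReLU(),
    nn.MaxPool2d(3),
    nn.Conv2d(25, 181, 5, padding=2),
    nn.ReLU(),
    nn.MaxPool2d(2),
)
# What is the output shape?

Input shape: (18, 9, 100, 91)
  -> after first Conv2d: (18, 25, 100, 91)
  -> after first MaxPool2d: (18, 25, 33, 30)
  -> after second Conv2d: (18, 181, 33, 30)
Output shape: (18, 181, 16, 15)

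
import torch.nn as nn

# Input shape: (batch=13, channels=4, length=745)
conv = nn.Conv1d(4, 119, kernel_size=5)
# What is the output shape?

Input shape: (13, 4, 745)
Output shape: (13, 119, 741)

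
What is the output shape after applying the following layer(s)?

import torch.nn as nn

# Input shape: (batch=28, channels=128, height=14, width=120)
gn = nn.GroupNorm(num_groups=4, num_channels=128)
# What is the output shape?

Input shape: (28, 128, 14, 120)
Output shape: (28, 128, 14, 120)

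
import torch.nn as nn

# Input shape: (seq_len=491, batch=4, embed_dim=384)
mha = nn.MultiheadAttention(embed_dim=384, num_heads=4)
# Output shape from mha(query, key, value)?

Input shape: (491, 4, 384)
Output shape: (491, 4, 384)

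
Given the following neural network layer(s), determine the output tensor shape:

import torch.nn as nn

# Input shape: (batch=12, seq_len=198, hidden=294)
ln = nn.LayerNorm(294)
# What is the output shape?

Input shape: (12, 198, 294)
Output shape: (12, 198, 294)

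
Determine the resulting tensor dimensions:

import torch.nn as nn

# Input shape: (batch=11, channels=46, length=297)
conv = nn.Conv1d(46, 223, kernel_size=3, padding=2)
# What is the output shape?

Input shape: (11, 46, 297)
Output shape: (11, 223, 299)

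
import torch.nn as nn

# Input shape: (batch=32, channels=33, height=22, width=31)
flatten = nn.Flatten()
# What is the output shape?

Input shape: (32, 33, 22, 31)
Output shape: (32, 22506)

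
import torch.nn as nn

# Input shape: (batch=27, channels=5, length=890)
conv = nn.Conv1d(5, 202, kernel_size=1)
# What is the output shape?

Input shape: (27, 5, 890)
Output shape: (27, 202, 890)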